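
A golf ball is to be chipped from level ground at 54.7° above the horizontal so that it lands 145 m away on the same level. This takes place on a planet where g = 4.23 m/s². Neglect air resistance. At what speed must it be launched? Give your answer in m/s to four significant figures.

Level-ground range: R = v₀² sin(2θ)/g, so v₀ = √(gR / sin 2θ).
v₀ = √(4.23 × 145 / sin 109.4°) = √(613.4 / 0.9432) = √650.27 = 25.50 m/s.

25.50 m/s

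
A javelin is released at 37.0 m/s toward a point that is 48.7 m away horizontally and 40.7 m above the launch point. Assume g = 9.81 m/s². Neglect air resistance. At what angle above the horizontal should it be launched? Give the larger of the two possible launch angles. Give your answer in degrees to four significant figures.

Trajectory: y = x tanθ − g x² (1 + tan²θ)/(2v₀²). With x = 48.7, y = 40.7, v₀ = 37.0, g = 9.81:
8.498 tan²θ − 48.7 tanθ + (49.20) = 0.
tanθ = [48.7 ± √(48.7² − 4 × 8.498 × (49.20))] / (2 × 8.498) = (48.7 ± 26.45) / 17.00, giving tanθ = 1.309 or 4.422.
θ = 52.63° or 77.26°; the larger is 77.26°.

77.26°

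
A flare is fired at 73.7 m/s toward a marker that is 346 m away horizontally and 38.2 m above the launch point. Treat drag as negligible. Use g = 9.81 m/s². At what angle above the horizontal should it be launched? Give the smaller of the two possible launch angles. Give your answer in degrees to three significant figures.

26.6°

Trajectory: y = x tanθ − g x² (1 + tan²θ)/(2v₀²). With x = 346, y = 38.2, v₀ = 73.7, g = 9.81:
108.1 tan²θ − 346 tanθ + (146.3) = 0.
tanθ = [346 ± √(346² − 4 × 108.1 × (146.3))] / (2 × 108.1) = (346 ± 237.6) / 216.2, giving tanθ = 0.5014 or 2.699.
θ = 26.63° or 69.67°; the smaller is 26.63°.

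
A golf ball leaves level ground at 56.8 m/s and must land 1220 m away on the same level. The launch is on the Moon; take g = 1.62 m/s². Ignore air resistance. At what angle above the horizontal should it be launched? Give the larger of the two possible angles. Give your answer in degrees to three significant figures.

71.1°

Level-ground range R = v₀² sin(2θ)/g ⇒ sin(2θ) = gR/v₀² = 1.62 × 1220 / 56.8² = 0.6126.
2θ = 37.78° or 180° − 37.78° = 142.2°, so θ = 18.89° or 71.11°.
The larger angle is 71.11°.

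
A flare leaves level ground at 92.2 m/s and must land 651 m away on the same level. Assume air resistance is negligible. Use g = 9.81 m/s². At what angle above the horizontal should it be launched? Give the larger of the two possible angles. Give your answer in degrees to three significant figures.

65.7°

R = v₀² sin 2θ / g gives sin 2θ = gR/v₀² = 9.81·651/92.2² = 0.7513.
2θ = 48.70° or 180° − 48.70° = 131.3°, so θ = 24.35° or 65.65°.
The larger angle is 65.65°.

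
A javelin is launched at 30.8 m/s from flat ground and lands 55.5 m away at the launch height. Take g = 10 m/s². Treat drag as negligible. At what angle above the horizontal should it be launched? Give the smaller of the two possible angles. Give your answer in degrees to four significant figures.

R = v₀² sin 2θ / g gives sin 2θ = gR/v₀² = 10.0·55.5/30.8² = 0.5850.
2θ = 35.81° or 180° − 35.81° = 144.2°, so θ = 17.90° or 72.10°.
The smaller angle is 17.90°.

17.90°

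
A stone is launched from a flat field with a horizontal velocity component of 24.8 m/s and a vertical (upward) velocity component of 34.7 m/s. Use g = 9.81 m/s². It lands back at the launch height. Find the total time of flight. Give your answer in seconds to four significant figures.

Time of flight on level ground: T = 2 v_y0 / g = 2 × 34.70 / 9.81 = 7.074 s.

7.074 s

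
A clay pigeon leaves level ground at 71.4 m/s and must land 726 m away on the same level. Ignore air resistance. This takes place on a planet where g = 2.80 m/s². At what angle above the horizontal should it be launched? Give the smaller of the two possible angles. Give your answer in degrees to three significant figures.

11.7°

From R = (v₀²/g) sin 2θ: sin 2θ = 2.80 × 726 / 5098.0 = 0.3987.
2θ = 23.50° or 180° − 23.50° = 156.5°, so θ = 11.75° or 78.25°.
The smaller angle is 11.75°.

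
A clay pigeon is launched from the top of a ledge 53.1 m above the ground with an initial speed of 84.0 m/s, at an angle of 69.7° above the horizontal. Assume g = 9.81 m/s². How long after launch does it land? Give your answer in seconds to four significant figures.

Horizontal component vₓ = 84.00 cos 69.7° = 29.14 m/s; vertical v_y0 = 84.00 sin 69.7° = 78.78 m/s.
The projectile lands when y = 53.1 + (78.78) t − ½·9.81·t² = 0. Positive root: t = (78.78 + √(78.78² + 2·9.81·53.1)) / 9.81 = (78.78 + 85.14) / 9.81 = 16.71 s.

16.71 s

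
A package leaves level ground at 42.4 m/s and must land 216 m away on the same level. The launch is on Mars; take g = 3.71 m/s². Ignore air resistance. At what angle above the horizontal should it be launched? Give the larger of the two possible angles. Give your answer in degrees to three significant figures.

Level-ground range R = v₀² sin(2θ)/g ⇒ sin(2θ) = gR/v₀² = 3.71 × 216 / 42.4² = 0.4458.
2θ = 26.47° or 180° − 26.47° = 153.5°, so θ = 13.24° or 76.76°.
The larger angle is 76.76°.

76.8°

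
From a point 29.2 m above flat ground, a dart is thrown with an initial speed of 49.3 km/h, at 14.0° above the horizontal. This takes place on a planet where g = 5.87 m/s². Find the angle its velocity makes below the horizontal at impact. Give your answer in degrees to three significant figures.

54.8°

Convert: 49.3 km/h = 49.3/3.6 = 13.69 m/s.
Resolve: vₓ = 13.69 cos 14.0° = 13.29 m/s and v_y0 = 13.69 sin 14.0° = 3.313 m/s.
With up positive and y = 0 at the ground: y(t) = 29.2 + (3.313) t − 2.935 t². Setting y = 0 and taking the positive root: t = [3.313 + √(3.313² + 2·5.87·29.2)] / 5.87 = (3.313 + 18.81) / 5.87 = 3.769 s.
At impact: v_y = v_y0 − g t = −18.81 m/s; vₓ = 13.29 m/s.
Angle below horizontal: arctan(|v_y|/vₓ) = arctan(18.81/13.29) = 54.76°.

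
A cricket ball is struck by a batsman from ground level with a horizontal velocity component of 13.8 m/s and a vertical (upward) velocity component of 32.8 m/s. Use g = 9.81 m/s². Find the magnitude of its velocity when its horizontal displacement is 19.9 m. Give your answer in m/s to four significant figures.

Time to reach x = 19.9 m: t = x/vₓ = 19.9/13.80 = 1.442 s.
Vertical velocity there: v_y = v_y0 − g t = 32.80 − 9.81 × 1.442 = 18.65 m/s.
Speed: √(vₓ² + v_y²) = √(13.80² + 18.65²) = 23.20 m/s.

23.20 m/s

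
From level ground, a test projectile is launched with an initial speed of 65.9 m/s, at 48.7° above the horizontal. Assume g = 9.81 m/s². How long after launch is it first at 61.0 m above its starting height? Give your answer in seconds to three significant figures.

1.44 s

vₓ = 65.90 cos 48.7° = 43.49 m/s; v_y0 = 65.90 sin 48.7° = 49.51 m/s.
Height y(t) = 49.51 t − 4.905 t² = 61.0 gives 4.905 t² − 49.51 t + 61.0 = 0.
Quadratic formula: t = (49.51 ± √1254.3) / 9.81 = (49.51 ± 35.42) / 9.81 → t = 1.437 s or 8.657 s.
The first (ascending) time is 1.437 s.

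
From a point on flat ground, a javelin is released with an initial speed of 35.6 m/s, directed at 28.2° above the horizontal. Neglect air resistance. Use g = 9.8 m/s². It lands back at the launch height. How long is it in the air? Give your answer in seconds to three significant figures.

3.43 s

vₓ = 35.60 cos 28.2° = 31.37 m/s; v_y0 = 35.60 sin 28.2° = 16.82 m/s.
It returns to y = 0 when t = 2 v_y0 / g = 2(16.82)/9.80 = 3.433 s.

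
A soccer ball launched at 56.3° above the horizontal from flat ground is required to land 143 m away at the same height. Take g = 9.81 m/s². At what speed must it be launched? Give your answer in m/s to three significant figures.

On level ground R = v₀² sin 2θ / g ⇒ v₀ = √(gR / sin 2θ).
v₀ = √(9.81 × 143 / sin 112.6°) = √(1403 / 0.9232) = √1519.5 = 38.98 m/s.

39.0 m/s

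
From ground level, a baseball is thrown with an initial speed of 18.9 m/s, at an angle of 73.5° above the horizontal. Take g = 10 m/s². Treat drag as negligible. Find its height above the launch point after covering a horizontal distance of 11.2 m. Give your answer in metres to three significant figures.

16.0 m

Components: vₓ = 18.90 cos 73.5° = 5.368 m/s, v_y0 = 18.90 sin 73.5° = 18.12 m/s.
x = vₓ t ⇒ t = 11.2/5.368 = 2.086 s.
Height: y = v_y0 t − ½ g t² = 18.12 × 2.086 − 5.000 × 2.086² = 37.81 − 21.77 = 16.04 m.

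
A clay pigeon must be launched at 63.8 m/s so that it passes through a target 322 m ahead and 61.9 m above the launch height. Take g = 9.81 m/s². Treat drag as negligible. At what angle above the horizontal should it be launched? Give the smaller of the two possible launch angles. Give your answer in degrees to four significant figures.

Trajectory: y = x tanθ − g x² (1 + tan²θ)/(2v₀²). With x = 322, y = 61.9, v₀ = 63.8, g = 9.81:
124.9 tan²θ − 322 tanθ + (186.8) = 0.
tanθ = [322 ± √(322² − 4 × 124.9 × (186.8))] / (2 × 124.9) = (322 ± 101.5) / 249.9, giving tanθ = 0.8823 or 1.695.
θ = 41.42° or 59.46°; the smaller is 41.42°.

41.42°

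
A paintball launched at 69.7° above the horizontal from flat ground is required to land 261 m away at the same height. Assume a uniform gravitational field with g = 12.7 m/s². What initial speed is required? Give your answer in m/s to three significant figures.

On level ground R = v₀² sin 2θ / g ⇒ v₀ = √(gR / sin 2θ).
v₀ = √(12.7 × 261 / sin 139.4°) = √(3315 / 0.6508) = √5093.5 = 71.37 m/s.

71.4 m/s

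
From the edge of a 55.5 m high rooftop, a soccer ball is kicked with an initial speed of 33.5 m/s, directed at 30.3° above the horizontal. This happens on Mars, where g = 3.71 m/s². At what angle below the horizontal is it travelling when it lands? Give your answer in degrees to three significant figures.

42.4°

Horizontal component vₓ = 33.50 cos 30.3° = 28.92 m/s; vertical v_y0 = 33.50 sin 30.3° = 16.90 m/s.
The projectile lands when y = 55.5 + (16.90) t − ½·3.71·t² = 0. Positive root: t = (16.90 + √(16.90² + 2·3.71·55.5)) / 3.71 = (16.90 + 26.41) / 3.71 = 11.67 s.
At impact: v_y = v_y0 − g t = −26.41 m/s; vₓ = 28.92 m/s.
Angle below horizontal: arctan(|v_y|/vₓ) = arctan(26.41/28.92) = 42.40°.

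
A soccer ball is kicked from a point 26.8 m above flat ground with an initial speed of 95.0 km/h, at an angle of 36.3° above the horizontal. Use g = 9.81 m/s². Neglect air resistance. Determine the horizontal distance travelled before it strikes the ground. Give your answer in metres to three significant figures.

Convert: 95.0 km/h = 95.0/3.6 = 26.39 m/s.
Horizontal component vₓ = 26.39 cos 36.3° = 21.27 m/s; vertical v_y0 = 26.39 sin 36.3° = 15.62 m/s.
Vertical motion (up positive, ground at y = 0): 4.905 t² − (15.62) t − 26.8 = 0, so t = (15.62 + √(15.62² + 2·9.81·26.8)) / 9.81 = (15.62 + 27.75) / 9.81 = 4.421 s.
Horizontal distance: R = vₓ t = 21.27 × 4.421 = 94.02 m.

94.0 m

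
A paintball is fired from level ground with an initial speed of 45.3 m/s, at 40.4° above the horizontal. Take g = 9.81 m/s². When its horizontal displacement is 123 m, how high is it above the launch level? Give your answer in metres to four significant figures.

42.33 m

Components: vₓ = 45.30 cos 40.4° = 34.50 m/s, v_y0 = 45.30 sin 40.4° = 29.36 m/s.
Time to reach x = 123 m: t = x/vₓ = 123/34.50 = 3.565 s.
Height: y = v_y0 t − ½ g t² = 29.36 × 3.565 − 4.905 × 3.565² = 104.7 − 62.35 = 42.33 m.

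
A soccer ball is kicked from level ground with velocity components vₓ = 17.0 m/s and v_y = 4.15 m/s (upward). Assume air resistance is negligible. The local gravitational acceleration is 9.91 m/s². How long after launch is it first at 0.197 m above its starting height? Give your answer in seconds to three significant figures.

Set y = v_y0 t − ½ g t² = 0.197: 4.955 t² − 4.150 t + 0.197 = 0.
Quadratic formula: t = (4.150 ± √13.318) / 9.91 = (4.150 ± 3.649) / 9.91 → t = 0.05052 s or 0.7870 s.
The first (ascending) time is 0.05052 s.

0.0505 s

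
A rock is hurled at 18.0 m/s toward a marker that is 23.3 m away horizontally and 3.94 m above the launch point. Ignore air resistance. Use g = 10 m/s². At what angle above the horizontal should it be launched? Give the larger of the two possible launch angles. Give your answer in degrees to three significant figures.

Trajectory: y = x tanθ − g x² (1 + tan²θ)/(2v₀²). With x = 23.3, y = 3.94, v₀ = 18.0, g = 10.0:
8.378 tan²θ − 23.3 tanθ + (12.32) = 0.
tanθ = [23.3 ± √(23.3² − 4 × 8.378 × (12.32))] / (2 × 8.378) = (23.3 ± 11.41) / 16.76, giving tanθ = 0.7098 or 2.071.
θ = 35.37° or 64.23°; the larger is 64.23°.

64.2°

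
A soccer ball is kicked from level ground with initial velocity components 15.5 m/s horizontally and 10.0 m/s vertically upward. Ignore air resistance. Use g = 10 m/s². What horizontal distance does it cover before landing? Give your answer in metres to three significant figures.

31.0 m

Flight time T = 2 v_y0 / g = 2.000 s.
Horizontal distance R = vₓ T = 15.50 × 2.000 = 31.00 m.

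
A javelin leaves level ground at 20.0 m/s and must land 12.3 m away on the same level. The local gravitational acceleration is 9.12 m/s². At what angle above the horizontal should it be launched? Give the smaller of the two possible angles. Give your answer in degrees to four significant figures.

8.143°

Level-ground range R = v₀² sin(2θ)/g ⇒ sin(2θ) = gR/v₀² = 9.12 × 12.3 / 20.0² = 0.2804.
2θ = 16.29° or 180° − 16.29° = 163.7°, so θ = 8.143° or 81.86°.
The smaller angle is 8.143°.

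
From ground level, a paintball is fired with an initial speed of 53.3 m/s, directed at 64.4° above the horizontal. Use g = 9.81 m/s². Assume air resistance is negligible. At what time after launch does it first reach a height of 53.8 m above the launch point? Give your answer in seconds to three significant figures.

1.29 s

Resolve: vₓ = 53.30 cos 64.4° = 23.03 m/s and v_y0 = 53.30 sin 64.4° = 48.07 m/s.
Set y = v_y0 t − ½ g t² = 53.8: 4.905 t² − 48.07 t + 53.8 = 0.
t = [48.07 ± √(48.07² − 2·9.81·53.8)] / 9.81 = (48.07 ± 35.43) / 9.81, so t = 1.289 s or t = 8.511 s.
The first (ascending) time is 1.289 s.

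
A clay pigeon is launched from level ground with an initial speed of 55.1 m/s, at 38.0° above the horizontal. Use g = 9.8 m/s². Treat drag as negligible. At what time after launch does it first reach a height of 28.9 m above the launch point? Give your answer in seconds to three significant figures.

0.995 s

Components: vₓ = 55.10 cos 38.0° = 43.42 m/s, v_y0 = 55.10 sin 38.0° = 33.92 m/s.
Require v_y0 t − ½ g t² = 28.9, i.e. 4.900 t² − 33.92 t + 28.9 = 0.
t = [33.92 ± √(33.92² − 2·9.80·28.9)] / 9.80 = (33.92 ± 24.17) / 9.80, so t = 0.9949 s or t = 5.928 s.
The first (ascending) time is 0.9949 s.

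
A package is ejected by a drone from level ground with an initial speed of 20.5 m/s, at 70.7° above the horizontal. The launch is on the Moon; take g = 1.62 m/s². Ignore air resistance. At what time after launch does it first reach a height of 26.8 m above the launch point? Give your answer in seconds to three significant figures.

1.48 s

vₓ = 20.50 cos 70.7° = 6.776 m/s; v_y0 = 20.50 sin 70.7° = 19.35 m/s.
Height y(t) = 19.35 t − 0.8100 t² = 26.8 gives 0.8100 t² − 19.35 t + 26.8 = 0.
Quadratic formula: t = (19.35 ± √287.51) / 1.62 = (19.35 ± 16.96) / 1.62 → t = 1.476 s or 22.41 s.
The first (ascending) time is 1.476 s.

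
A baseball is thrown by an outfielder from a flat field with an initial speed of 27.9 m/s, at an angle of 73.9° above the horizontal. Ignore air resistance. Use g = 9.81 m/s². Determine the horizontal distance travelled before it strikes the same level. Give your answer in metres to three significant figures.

42.3 m

Horizontal component vₓ = 27.90 cos 73.9° = 7.737 m/s; vertical v_y0 = 27.90 sin 73.9° = 26.81 m/s.
Flight time T = 2 v_y0 / g = 5.465 s.
Range: R = vₓ T = 7.737 × 5.465 = 42.28 m.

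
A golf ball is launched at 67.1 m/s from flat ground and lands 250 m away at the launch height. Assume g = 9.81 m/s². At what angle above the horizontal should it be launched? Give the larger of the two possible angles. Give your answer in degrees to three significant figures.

73.5°

R = v₀² sin 2θ / g gives sin 2θ = gR/v₀² = 9.81·250/67.1² = 0.5447.
2θ = 33.00° or 180° − 33.00° = 147.0°, so θ = 16.50° or 73.50°.
The larger angle is 73.50°.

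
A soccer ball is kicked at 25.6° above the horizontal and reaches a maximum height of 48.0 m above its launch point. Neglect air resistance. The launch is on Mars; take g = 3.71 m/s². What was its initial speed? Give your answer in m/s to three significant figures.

At the peak v_y = 0, so v_y0 = √(2gH) = √(2 × 3.71 × 48.0) = 18.87 m/s.
v_y0 = v₀ sin θ ⇒ v₀ = 18.87 / sin 25.6° = 43.68 m/s.

43.7 m/s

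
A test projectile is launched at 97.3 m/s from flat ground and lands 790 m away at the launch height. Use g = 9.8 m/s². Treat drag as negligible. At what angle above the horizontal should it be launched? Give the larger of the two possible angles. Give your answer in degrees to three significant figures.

62.6°

From R = (v₀²/g) sin 2θ: sin 2θ = 9.80 × 790 / 9467.3 = 0.8178.
2θ = 54.86° or 180° − 54.86° = 125.1°, so θ = 27.43° or 62.57°.
The larger angle is 62.57°.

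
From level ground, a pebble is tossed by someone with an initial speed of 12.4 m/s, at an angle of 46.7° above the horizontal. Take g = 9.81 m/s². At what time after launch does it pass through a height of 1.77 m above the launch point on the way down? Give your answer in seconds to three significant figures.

Resolve: vₓ = 12.40 cos 46.7° = 8.504 m/s and v_y0 = 12.40 sin 46.7° = 9.024 m/s.
Height y(t) = 9.024 t − 4.905 t² = 1.77 gives 4.905 t² − 9.024 t + 1.77 = 0.
t = [9.024 ± √(9.024² − 2·9.81·1.77)] / 9.81 = (9.024 ± 6.835) / 9.81, so t = 0.2232 s or t = 1.617 s.
The descending-branch root is 1.617 s.

1.62 s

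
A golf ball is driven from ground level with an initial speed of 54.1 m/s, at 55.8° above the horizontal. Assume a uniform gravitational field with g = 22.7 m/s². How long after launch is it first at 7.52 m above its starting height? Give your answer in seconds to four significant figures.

vₓ = 54.10 cos 55.8° = 30.41 m/s; v_y0 = 54.10 sin 55.8° = 44.75 m/s.
Set y = v_y0 t − ½ g t² = 7.52: 11.35 t² − 44.75 t + 7.52 = 0.
t = [44.75 ± √(44.75² − 2·22.7·7.52)] / 22.7 = (44.75 ± 40.75) / 22.7, so t = 0.1759 s or t = 3.766 s.
The first (ascending) time is 0.1759 s.

0.1759 s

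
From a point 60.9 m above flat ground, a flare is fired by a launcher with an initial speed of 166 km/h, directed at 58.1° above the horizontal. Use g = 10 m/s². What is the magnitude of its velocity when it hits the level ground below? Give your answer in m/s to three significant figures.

57.8 m/s

Convert: 166 km/h = 166/3.6 = 46.11 m/s.
Components: vₓ = 46.11 cos 58.1° = 24.37 m/s, v_y0 = 46.11 sin 58.1° = 39.15 m/s.
Vertical motion (up positive, ground at y = 0): 5.000 t² − (39.15) t − 60.9 = 0, so t = (39.15 + √(39.15² + 2·10.0·60.9)) / 10.0 = (39.15 + 52.45) / 10.0 = 9.159 s.
Vertical velocity at impact: v_y = v_y0 − g t = 39.15 − 10.0 × 9.159 = −52.45 m/s.
Speed: |v| = √(vₓ² + v_y²) = √(24.37² + 52.45²) = 57.83 m/s.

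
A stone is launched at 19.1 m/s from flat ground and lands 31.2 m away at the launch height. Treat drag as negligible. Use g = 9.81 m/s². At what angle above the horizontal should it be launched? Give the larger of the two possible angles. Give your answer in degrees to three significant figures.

61.5°

R = v₀² sin 2θ / g gives sin 2θ = gR/v₀² = 9.81·31.2/19.1² = 0.8390.
2θ = 57.03° or 180° − 57.03° = 123.0°, so θ = 28.52° or 61.48°.
The larger angle is 61.48°.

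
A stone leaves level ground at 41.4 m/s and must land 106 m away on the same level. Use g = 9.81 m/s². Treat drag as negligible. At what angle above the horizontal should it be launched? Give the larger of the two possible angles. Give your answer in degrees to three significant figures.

From R = (v₀²/g) sin 2θ: sin 2θ = 9.81 × 106 / 1714.0 = 0.6067.
2θ = 37.35° or 180° − 37.35° = 142.6°, so θ = 18.68° or 71.32°.
The larger angle is 71.32°.

71.3°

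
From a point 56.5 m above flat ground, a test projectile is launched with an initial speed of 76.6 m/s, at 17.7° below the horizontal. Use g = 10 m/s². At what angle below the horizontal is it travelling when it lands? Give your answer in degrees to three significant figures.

29.3°

vₓ = 76.60 cos 17.7° = 72.97 m/s; v_y0 = −23.29 m/s (downward).
With up positive and y = 0 at the ground: y(t) = 56.5 + (−23.29) t − 5.000 t². Setting y = 0 and taking the positive root: t = [−23.29 + √(23.29² + 2·10.0·56.5)] / 10.0 = (−23.29 + 40.89) / 10.0 = 1.761 s.
At impact: v_y = v_y0 − g t = −40.89 m/s; vₓ = 72.97 m/s.
Angle below horizontal: arctan(|v_y|/vₓ) = arctan(40.89/72.97) = 29.27°.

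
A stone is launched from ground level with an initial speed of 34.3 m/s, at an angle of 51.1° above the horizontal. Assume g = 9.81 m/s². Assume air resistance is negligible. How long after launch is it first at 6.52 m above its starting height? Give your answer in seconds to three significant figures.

Horizontal component vₓ = 34.30 cos 51.1° = 21.54 m/s; vertical v_y0 = 34.30 sin 51.1° = 26.69 m/s.
Height y(t) = 26.69 t − 4.905 t² = 6.52 gives 4.905 t² − 26.69 t + 6.52 = 0.
Quadratic formula: t = (26.69 ± √584.63) / 9.81 = (26.69 ± 24.18) / 9.81 → t = 0.2563 s or 5.186 s.
The first (ascending) time is 0.2563 s.

0.256 s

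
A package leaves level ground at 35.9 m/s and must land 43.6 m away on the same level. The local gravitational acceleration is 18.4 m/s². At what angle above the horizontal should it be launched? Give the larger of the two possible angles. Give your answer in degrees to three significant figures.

70.8°

From R = (v₀²/g) sin 2θ: sin 2θ = 18.4 × 43.6 / 1288.8 = 0.6225.
2θ = 38.50° or 180° − 38.50° = 141.5°, so θ = 19.25° or 70.75°.
The larger angle is 70.75°.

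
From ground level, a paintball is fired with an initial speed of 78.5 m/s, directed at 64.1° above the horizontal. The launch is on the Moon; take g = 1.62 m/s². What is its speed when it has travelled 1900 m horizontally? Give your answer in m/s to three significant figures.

Resolve: vₓ = 78.50 cos 64.1° = 34.29 m/s and v_y0 = 78.50 sin 64.1° = 70.62 m/s.
At x = 1900 m, t = x/vₓ = 1900/34.29 = 55.41 s.
Vertical velocity there: v_y = v_y0 − g t = 70.62 − 1.62 × 55.41 = −19.15 m/s.
Speed: √(vₓ² + v_y²) = √(34.29² + 19.15²) = 39.27 m/s.

39.3 m/s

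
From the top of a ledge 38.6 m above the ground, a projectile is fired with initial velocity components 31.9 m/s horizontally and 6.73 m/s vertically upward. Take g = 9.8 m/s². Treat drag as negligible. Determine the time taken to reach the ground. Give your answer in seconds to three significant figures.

With up positive and y = 0 at the ground: y(t) = 38.6 + (6.730) t − 4.900 t². Setting y = 0 and taking the positive root: t = [6.730 + √(6.730² + 2·9.80·38.6)] / 9.80 = (6.730 + 28.32) / 9.80 = 3.576 s.

3.58 s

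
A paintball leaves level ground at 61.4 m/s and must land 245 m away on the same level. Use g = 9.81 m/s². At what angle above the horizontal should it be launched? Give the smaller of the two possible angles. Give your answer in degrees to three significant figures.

19.8°

R = v₀² sin 2θ / g gives sin 2θ = gR/v₀² = 9.81·245/61.4² = 0.6375.
2θ = 39.61° or 180° − 39.61° = 140.4°, so θ = 19.80° or 70.20°.
The smaller angle is 19.80°.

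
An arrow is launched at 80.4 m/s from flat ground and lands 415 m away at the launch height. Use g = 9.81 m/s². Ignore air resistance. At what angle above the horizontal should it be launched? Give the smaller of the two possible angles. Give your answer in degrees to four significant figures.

Level-ground range R = v₀² sin(2θ)/g ⇒ sin(2θ) = gR/v₀² = 9.81 × 415 / 80.4² = 0.6298.
2θ = 39.04° or 180° − 39.04° = 141.0°, so θ = 19.52° or 70.48°.
The smaller angle is 19.52°.

19.52°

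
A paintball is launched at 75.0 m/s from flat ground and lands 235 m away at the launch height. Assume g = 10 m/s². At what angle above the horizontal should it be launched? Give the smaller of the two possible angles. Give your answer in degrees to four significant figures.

12.35°

R = v₀² sin 2θ / g gives sin 2θ = gR/v₀² = 10.0·235/75.0² = 0.4178.
2θ = 24.69° or 180° − 24.69° = 155.3°, so θ = 12.35° or 77.65°.
The smaller angle is 12.35°.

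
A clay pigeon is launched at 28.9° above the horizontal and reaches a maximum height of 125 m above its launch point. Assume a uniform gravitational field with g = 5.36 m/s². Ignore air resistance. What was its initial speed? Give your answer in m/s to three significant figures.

75.7 m/s

At the peak v_y = 0, so v_y0 = √(2gH) = √(2 × 5.36 × 125) = 36.61 m/s.
v_y0 = v₀ sin θ ⇒ v₀ = 36.61 / sin 28.9° = 75.74 m/s.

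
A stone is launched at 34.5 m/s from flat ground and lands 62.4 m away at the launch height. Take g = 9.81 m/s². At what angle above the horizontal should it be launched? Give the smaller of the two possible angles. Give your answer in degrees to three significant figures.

15.5°

Level-ground range R = v₀² sin(2θ)/g ⇒ sin(2θ) = gR/v₀² = 9.81 × 62.4 / 34.5² = 0.5143.
2θ = 30.95° or 180° − 30.95° = 149.0°, so θ = 15.48° or 74.52°.
The smaller angle is 15.48°.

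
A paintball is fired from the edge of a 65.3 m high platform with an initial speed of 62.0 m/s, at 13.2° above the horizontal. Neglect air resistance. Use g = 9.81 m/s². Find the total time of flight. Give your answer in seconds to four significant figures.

5.367 s

vₓ = 62.00 cos 13.2° = 60.36 m/s; v_y0 = 62.00 sin 13.2° = 14.16 m/s.
The projectile lands when y = 65.3 + (14.16) t − ½·9.81·t² = 0. Positive root: t = (14.16 + √(14.16² + 2·9.81·65.3)) / 9.81 = (14.16 + 38.49) / 9.81 = 5.367 s.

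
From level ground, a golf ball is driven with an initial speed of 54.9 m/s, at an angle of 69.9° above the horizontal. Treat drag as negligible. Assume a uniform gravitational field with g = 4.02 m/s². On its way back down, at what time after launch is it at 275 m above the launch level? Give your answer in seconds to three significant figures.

18.1 s

Resolve: vₓ = 54.90 cos 69.9° = 18.87 m/s and v_y0 = 54.90 sin 69.9° = 51.56 m/s.
Require v_y0 t − ½ g t² = 275, i.e. 2.010 t² − 51.56 t + 275 = 0.
Quadratic formula: t = (51.56 ± √447.05) / 4.02 = (51.56 ± 21.14) / 4.02 → t = 7.565 s or 18.08 s.
The descending-branch root is 18.08 s.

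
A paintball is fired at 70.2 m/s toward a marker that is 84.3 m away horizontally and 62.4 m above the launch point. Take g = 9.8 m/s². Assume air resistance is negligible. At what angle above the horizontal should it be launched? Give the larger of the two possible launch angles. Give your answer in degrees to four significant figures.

Trajectory: y = x tanθ − g x² (1 + tan²θ)/(2v₀²). With x = 84.3, y = 62.4, v₀ = 70.2, g = 9.80:
7.066 tan²θ − 84.3 tanθ + (69.47) = 0.
tanθ = [84.3 ± √(84.3² − 4 × 7.066 × (69.47))] / (2 × 7.066) = (84.3 ± 71.72) / 14.13, giving tanθ = 0.8905 or 11.04.
θ = 41.69° or 84.82°; the larger is 84.82°.

84.82°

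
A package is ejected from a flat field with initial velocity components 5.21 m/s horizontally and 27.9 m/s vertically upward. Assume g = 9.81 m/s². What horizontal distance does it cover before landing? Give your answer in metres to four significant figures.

29.63 m

Time aloft: T = 2 v_y0 / g = 2 × 27.90 / 9.81 = 5.688 s.
Range: R = vₓ T = 5.210 × 5.688 = 29.63 m.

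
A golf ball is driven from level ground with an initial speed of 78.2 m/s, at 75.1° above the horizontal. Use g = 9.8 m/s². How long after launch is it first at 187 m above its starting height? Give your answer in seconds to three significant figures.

Horizontal component vₓ = 78.20 cos 75.1° = 20.11 m/s; vertical v_y0 = 78.20 sin 75.1° = 75.57 m/s.
Set y = v_y0 t − ½ g t² = 187: 4.900 t² − 75.57 t + 187 = 0.
t = [75.57 ± √(75.57² − 2·9.80·187)] / 9.80 = (75.57 ± 45.23) / 9.80, so t = 3.096 s or t = 12.33 s.
The first (ascending) time is 3.096 s.

3.10 s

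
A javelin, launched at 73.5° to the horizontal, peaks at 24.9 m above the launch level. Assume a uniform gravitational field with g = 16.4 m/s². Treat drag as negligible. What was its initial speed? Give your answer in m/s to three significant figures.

29.8 m/s

At the peak v_y = 0, so v_y0 = √(2gH) = √(2 × 16.4 × 24.9) = 28.58 m/s.
v_y0 = v₀ sin θ ⇒ v₀ = 28.58 / sin 73.5° = 29.81 m/s.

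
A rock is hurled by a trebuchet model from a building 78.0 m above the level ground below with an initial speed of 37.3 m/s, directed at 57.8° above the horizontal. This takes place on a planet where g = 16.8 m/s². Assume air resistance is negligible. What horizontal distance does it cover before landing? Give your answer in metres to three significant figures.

Components: vₓ = 37.30 cos 57.8° = 19.88 m/s, v_y0 = 37.30 sin 57.8° = 31.56 m/s.
The projectile lands when y = 78.0 + (31.56) t − ½·16.8·t² = 0. Positive root: t = (31.56 + √(31.56² + 2·16.8·78.0)) / 16.8 = (31.56 + 60.14) / 16.8 = 5.459 s.
Horizontal distance: R = vₓ t = 19.88 × 5.459 = 108.5 m.

108 m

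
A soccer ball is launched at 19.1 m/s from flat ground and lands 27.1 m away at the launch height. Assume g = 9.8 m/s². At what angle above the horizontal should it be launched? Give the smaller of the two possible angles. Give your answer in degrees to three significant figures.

23.4°

From R = (v₀²/g) sin 2θ: sin 2θ = 9.80 × 27.1 / 364.81 = 0.7280.
2θ = 46.72° or 180° − 46.72° = 133.3°, so θ = 23.36° or 66.64°.
The smaller angle is 23.36°.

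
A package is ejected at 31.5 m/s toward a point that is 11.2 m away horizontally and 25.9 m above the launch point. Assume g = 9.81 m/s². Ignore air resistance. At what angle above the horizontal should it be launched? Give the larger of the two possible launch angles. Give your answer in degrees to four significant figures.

Trajectory: y = x tanθ − g x² (1 + tan²θ)/(2v₀²). With x = 11.2, y = 25.9, v₀ = 31.5, g = 9.81:
0.6201 tan²θ − 11.2 tanθ + (26.52) = 0.
tanθ = [11.2 ± √(11.2² − 4 × 0.6201 × (26.52))] / (2 × 0.6201) = (11.2 ± 7.724) / 1.240, giving tanθ = 2.803 or 15.26.
θ = 70.36° or 86.25°; the larger is 86.25°.

86.25°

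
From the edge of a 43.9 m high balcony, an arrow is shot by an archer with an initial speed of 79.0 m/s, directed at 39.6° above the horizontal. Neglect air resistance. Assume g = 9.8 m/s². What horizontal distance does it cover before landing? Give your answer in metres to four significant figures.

Horizontal component vₓ = 79.00 cos 39.6° = 60.87 m/s; vertical v_y0 = 79.00 sin 39.6° = 50.36 m/s.
Vertical motion (up positive, ground at y = 0): 4.900 t² − (50.36) t − 43.9 = 0, so t = (50.36 + √(50.36² + 2·9.80·43.9)) / 9.80 = (50.36 + 58.28) / 9.80 = 11.09 s.
Horizontal distance: R = vₓ t = 60.87 × 11.09 = 674.8 m.

674.8 m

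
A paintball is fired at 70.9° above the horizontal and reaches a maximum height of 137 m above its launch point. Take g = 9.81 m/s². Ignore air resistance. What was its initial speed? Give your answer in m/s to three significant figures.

54.9 m/s

At the peak v_y = 0, so v_y0 = √(2gH) = √(2 × 9.81 × 137) = 51.85 m/s.
v_y0 = v₀ sin θ ⇒ v₀ = 51.85 / sin 70.9° = 54.87 m/s.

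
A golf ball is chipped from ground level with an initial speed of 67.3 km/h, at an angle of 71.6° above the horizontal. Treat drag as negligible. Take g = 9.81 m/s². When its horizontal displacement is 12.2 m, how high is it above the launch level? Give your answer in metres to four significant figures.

15.71 m

Convert: 67.3 km/h = 67.3/3.6 = 18.69 m/s.
vₓ = 18.69 cos 71.6° = 5.901 m/s; v_y0 = 18.69 sin 71.6° = 17.74 m/s.
Time to reach x = 12.2 m: t = x/vₓ = 12.2/5.901 = 2.067 s.
Height: y = v_y0 t − ½ g t² = 17.74 × 2.067 − 4.905 × 2.067² = 36.67 − 20.97 = 15.71 m.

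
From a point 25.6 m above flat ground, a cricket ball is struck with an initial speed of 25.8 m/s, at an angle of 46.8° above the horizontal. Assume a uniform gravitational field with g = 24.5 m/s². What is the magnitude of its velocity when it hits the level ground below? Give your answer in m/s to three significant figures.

Components: vₓ = 25.80 cos 46.8° = 17.66 m/s, v_y0 = 25.80 sin 46.8° = 18.81 m/s.
The projectile lands when y = 25.6 + (18.81) t − ½·24.5·t² = 0. Positive root: t = (18.81 + √(18.81² + 2·24.5·25.6)) / 24.5 = (18.81 + 40.10) / 24.5 = 2.404 s.
Vertical velocity at impact: v_y = v_y0 − g t = 18.81 − 24.5 × 2.404 = −40.10 m/s.
Speed: |v| = √(vₓ² + v_y²) = √(17.66² + 40.10²) = 43.82 m/s.

43.8 m/s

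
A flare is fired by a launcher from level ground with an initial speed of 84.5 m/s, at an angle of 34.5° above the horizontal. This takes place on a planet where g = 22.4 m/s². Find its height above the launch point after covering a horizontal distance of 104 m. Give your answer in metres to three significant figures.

46.5 m

Horizontal component vₓ = 84.50 cos 34.5° = 69.64 m/s; vertical v_y0 = 84.50 sin 34.5° = 47.86 m/s.
x = vₓ t ⇒ t = 104/69.64 = 1.493 s.
Height: y = v_y0 t − ½ g t² = 47.86 × 1.493 − 11.20 × 1.493² = 71.48 − 24.98 = 46.50 m.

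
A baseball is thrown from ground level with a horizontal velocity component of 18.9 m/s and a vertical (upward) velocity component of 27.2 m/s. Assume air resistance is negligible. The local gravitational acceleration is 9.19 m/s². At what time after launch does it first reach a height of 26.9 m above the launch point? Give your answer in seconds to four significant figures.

Height y(t) = 27.20 t − 4.595 t² = 26.9 gives 4.595 t² − 27.20 t + 26.9 = 0.
t = [27.20 ± √(27.20² − 2·9.19·26.9)] / 9.19 = (27.20 ± 15.67) / 9.19, so t = 1.255 s or t = 4.664 s.
The first (ascending) time is 1.255 s.

1.255 s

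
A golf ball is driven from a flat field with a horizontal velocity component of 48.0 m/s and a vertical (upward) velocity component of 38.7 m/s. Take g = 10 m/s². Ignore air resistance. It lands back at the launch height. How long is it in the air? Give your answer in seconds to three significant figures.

Time of flight on level ground: T = 2 v_y0 / g = 2 × 38.70 / 10.0 = 7.740 s.

7.74 s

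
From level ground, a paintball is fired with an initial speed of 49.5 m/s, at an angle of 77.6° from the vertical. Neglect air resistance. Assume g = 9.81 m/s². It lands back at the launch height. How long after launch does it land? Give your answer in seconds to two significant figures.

2.2 s

Resolve: vₓ = 49.50 sin 77.6° = 48.35 m/s and v_y0 = 49.50 cos 77.6° = 10.63 m/s.
Landing at launch height ⇒ T = 2 v_y0 / g = 2 × 10.63 / 9.81 = 2.167 s.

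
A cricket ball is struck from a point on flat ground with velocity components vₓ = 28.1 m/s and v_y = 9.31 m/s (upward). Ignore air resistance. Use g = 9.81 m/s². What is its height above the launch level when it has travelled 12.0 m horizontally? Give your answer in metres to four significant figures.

At x = 12.0 m, t = x/vₓ = 12.0/28.10 = 0.4270 s.
Height: y = v_y0 t − ½ g t² = 9.310 × 0.4270 − 4.905 × 0.4270² = 3.976 − 0.8945 = 3.081 m.

3.081 m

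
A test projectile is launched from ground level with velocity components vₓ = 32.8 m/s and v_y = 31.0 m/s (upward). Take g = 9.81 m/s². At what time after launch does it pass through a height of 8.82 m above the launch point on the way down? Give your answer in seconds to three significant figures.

Height y(t) = 31.00 t − 4.905 t² = 8.82 gives 4.905 t² − 31.00 t + 8.82 = 0.
t = [31.00 ± √(31.00² − 2·9.81·8.82)] / 9.81 = (31.00 ± 28.07) / 9.81, so t = 0.2986 s or t = 6.021 s.
The descending-branch root is 6.021 s.

6.02 s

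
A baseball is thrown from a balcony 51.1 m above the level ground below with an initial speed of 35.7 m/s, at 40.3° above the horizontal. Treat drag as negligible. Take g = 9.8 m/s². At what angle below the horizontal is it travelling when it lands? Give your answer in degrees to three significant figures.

55.2°

Horizontal component vₓ = 35.70 cos 40.3° = 27.23 m/s; vertical v_y0 = 35.70 sin 40.3° = 23.09 m/s.
With up positive and y = 0 at the ground: y(t) = 51.1 + (23.09) t − 4.900 t². Setting y = 0 and taking the positive root: t = [23.09 + √(23.09² + 2·9.80·51.1)] / 9.80 = (23.09 + 39.18) / 9.80 = 6.354 s.
At impact: v_y = v_y0 − g t = −39.18 m/s; vₓ = 27.23 m/s.
Angle below horizontal: arctan(|v_y|/vₓ) = arctan(39.18/27.23) = 55.20°.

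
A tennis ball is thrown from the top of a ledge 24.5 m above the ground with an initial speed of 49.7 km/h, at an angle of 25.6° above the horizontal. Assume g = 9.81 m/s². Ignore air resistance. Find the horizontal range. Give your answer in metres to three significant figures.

36.4 m

Convert: 49.7 km/h = 49.7/3.6 = 13.81 m/s.
vₓ = 13.81 cos 25.6° = 12.45 m/s; v_y0 = 13.81 sin 25.6° = 5.965 m/s.
Vertical motion (up positive, ground at y = 0): 4.905 t² − (5.965) t − 24.5 = 0, so t = (5.965 + √(5.965² + 2·9.81·24.5)) / 9.81 = (5.965 + 22.72) / 9.81 = 2.924 s.
Horizontal distance: R = vₓ t = 12.45 × 2.924 = 36.41 m.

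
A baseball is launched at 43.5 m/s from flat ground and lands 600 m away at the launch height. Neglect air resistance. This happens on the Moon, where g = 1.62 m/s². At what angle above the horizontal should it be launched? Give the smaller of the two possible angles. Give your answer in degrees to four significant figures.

From R = (v₀²/g) sin 2θ: sin 2θ = 1.62 × 600 / 1892.2 = 0.5137.
2θ = 30.91° or 180° − 30.91° = 149.1°, so θ = 15.45° or 74.55°.
The smaller angle is 15.45°.

15.45°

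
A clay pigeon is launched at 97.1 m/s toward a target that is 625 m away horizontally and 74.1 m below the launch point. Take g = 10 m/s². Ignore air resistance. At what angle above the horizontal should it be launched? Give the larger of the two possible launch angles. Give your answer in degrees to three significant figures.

Trajectory: y = x tanθ − g x² (1 + tan²θ)/(2v₀²). With x = 625, y = −74.1, v₀ = 97.1, g = 10.0:
207.2 tan²θ − 625 tanθ + (133.1) = 0.
tanθ = [625 ± √(625² − 4 × 207.2 × (133.1))] / (2 × 207.2) = (625 ± 529.5) / 414.3, giving tanθ = 0.2305 or 2.787.
θ = 12.98° or 70.26°; the larger is 70.26°.

70.3°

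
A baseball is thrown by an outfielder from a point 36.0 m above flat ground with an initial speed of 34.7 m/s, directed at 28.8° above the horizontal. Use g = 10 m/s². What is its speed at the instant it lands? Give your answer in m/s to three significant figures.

Horizontal component vₓ = 34.70 cos 28.8° = 30.41 m/s; vertical v_y0 = 34.70 sin 28.8° = 16.72 m/s.
The projectile lands when y = 36.0 + (16.72) t − ½·10.0·t² = 0. Positive root: t = (16.72 + √(16.72² + 2·10.0·36.0)) / 10.0 = (16.72 + 31.61) / 10.0 = 4.833 s.
Vertical velocity at impact: v_y = v_y0 − g t = 16.72 − 10.0 × 4.833 = −31.61 m/s.
Speed: |v| = √(vₓ² + v_y²) = √(30.41² + 31.61²) = 43.86 m/s.

43.9 m/s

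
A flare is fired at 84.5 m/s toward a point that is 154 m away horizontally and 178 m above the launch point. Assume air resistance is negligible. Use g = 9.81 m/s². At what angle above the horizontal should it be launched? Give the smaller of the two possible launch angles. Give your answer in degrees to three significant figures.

Trajectory: y = x tanθ − g x² (1 + tan²θ)/(2v₀²). With x = 154, y = 178, v₀ = 84.5, g = 9.81:
16.29 tan²θ − 154 tanθ + (194.3) = 0.
tanθ = [154 ± √(154² − 4 × 16.29 × (194.3))] / (2 × 16.29) = (154 ± 105.1) / 32.58, giving tanθ = 1.500 or 7.953.
θ = 56.30° or 82.83°; the smaller is 56.30°.

56.3°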